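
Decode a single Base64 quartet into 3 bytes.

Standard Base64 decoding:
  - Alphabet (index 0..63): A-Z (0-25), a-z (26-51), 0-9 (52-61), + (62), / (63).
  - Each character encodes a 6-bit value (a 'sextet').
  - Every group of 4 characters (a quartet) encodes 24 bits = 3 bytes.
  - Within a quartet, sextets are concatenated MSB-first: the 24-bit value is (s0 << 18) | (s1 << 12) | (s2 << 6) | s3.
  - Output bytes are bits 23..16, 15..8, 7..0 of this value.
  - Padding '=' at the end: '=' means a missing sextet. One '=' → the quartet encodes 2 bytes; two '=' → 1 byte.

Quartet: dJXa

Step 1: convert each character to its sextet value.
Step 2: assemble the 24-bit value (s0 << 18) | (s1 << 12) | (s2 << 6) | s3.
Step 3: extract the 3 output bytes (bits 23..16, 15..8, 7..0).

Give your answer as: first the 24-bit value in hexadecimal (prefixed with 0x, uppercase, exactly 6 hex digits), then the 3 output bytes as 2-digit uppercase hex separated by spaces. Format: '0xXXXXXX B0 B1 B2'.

Answer: 0x7495DA 74 95 DA

Derivation:
Sextets: d=29, J=9, X=23, a=26
24-bit: (29<<18) | (9<<12) | (23<<6) | 26
      = 0x740000 | 0x009000 | 0x0005C0 | 0x00001A
      = 0x7495DA
Bytes: (v>>16)&0xFF=74, (v>>8)&0xFF=95, v&0xFF=DA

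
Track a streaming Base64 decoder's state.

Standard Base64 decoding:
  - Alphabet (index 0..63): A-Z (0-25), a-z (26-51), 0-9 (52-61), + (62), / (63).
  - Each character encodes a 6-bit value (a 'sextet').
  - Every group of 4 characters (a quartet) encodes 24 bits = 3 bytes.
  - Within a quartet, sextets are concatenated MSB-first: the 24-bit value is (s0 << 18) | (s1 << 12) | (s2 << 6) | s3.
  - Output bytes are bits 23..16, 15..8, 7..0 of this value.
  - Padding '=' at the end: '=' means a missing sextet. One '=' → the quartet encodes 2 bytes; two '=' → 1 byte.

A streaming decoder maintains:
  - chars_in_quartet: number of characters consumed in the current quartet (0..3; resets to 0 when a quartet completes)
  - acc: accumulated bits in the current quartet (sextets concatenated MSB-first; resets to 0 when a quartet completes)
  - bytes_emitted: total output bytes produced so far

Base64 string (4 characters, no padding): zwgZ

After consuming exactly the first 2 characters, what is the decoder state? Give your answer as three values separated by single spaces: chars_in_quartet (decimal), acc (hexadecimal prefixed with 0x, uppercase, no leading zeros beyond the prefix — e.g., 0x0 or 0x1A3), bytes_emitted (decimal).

After char 0 ('z'=51): chars_in_quartet=1 acc=0x33 bytes_emitted=0
After char 1 ('w'=48): chars_in_quartet=2 acc=0xCF0 bytes_emitted=0

Answer: 2 0xCF0 0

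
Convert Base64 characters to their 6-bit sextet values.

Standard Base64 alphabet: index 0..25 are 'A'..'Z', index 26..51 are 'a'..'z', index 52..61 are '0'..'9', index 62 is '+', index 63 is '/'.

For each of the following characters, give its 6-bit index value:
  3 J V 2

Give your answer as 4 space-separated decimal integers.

'3': 0..9 range, 52 + ord('3') − ord('0') = 55
'J': A..Z range, ord('J') − ord('A') = 9
'V': A..Z range, ord('V') − ord('A') = 21
'2': 0..9 range, 52 + ord('2') − ord('0') = 54

Answer: 55 9 21 54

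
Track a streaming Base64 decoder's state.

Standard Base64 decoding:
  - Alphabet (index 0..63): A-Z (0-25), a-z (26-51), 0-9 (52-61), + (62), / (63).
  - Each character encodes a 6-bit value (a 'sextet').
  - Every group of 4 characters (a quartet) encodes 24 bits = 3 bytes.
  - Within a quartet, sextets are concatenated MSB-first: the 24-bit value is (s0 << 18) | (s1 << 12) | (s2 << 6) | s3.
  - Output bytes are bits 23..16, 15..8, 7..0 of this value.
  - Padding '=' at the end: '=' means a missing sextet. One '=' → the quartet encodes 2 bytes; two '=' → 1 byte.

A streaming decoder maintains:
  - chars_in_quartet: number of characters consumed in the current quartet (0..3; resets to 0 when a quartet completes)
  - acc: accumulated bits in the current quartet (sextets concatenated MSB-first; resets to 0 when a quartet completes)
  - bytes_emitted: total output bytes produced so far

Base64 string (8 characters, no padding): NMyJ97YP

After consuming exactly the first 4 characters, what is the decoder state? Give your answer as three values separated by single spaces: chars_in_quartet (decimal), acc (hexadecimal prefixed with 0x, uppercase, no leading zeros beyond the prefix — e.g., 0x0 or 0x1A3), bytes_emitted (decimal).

After char 0 ('N'=13): chars_in_quartet=1 acc=0xD bytes_emitted=0
After char 1 ('M'=12): chars_in_quartet=2 acc=0x34C bytes_emitted=0
After char 2 ('y'=50): chars_in_quartet=3 acc=0xD332 bytes_emitted=0
After char 3 ('J'=9): chars_in_quartet=4 acc=0x34CC89 -> emit 34 CC 89, reset; bytes_emitted=3

Answer: 0 0x0 3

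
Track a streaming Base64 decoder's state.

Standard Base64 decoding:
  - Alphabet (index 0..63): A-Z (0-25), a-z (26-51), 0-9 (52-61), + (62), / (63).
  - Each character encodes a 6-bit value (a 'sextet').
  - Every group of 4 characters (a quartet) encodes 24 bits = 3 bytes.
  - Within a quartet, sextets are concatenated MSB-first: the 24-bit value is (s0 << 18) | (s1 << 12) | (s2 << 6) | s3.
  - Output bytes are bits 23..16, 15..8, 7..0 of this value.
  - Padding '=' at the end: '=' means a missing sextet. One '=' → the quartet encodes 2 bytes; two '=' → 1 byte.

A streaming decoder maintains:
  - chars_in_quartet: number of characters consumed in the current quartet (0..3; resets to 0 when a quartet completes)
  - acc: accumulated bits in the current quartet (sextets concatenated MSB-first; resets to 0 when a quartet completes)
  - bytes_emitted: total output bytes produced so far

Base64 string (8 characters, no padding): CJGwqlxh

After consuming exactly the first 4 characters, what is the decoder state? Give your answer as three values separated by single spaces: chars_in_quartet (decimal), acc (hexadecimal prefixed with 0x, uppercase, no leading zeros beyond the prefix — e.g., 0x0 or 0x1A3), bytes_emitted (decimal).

After char 0 ('C'=2): chars_in_quartet=1 acc=0x2 bytes_emitted=0
After char 1 ('J'=9): chars_in_quartet=2 acc=0x89 bytes_emitted=0
After char 2 ('G'=6): chars_in_quartet=3 acc=0x2246 bytes_emitted=0
After char 3 ('w'=48): chars_in_quartet=4 acc=0x891B0 -> emit 08 91 B0, reset; bytes_emitted=3

Answer: 0 0x0 3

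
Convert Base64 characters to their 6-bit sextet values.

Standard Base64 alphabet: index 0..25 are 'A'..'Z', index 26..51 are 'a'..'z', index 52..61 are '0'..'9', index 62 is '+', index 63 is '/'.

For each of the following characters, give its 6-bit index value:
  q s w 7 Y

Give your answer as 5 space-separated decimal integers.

'q': a..z range, 26 + ord('q') − ord('a') = 42
's': a..z range, 26 + ord('s') − ord('a') = 44
'w': a..z range, 26 + ord('w') − ord('a') = 48
'7': 0..9 range, 52 + ord('7') − ord('0') = 59
'Y': A..Z range, ord('Y') − ord('A') = 24

Answer: 42 44 48 59 24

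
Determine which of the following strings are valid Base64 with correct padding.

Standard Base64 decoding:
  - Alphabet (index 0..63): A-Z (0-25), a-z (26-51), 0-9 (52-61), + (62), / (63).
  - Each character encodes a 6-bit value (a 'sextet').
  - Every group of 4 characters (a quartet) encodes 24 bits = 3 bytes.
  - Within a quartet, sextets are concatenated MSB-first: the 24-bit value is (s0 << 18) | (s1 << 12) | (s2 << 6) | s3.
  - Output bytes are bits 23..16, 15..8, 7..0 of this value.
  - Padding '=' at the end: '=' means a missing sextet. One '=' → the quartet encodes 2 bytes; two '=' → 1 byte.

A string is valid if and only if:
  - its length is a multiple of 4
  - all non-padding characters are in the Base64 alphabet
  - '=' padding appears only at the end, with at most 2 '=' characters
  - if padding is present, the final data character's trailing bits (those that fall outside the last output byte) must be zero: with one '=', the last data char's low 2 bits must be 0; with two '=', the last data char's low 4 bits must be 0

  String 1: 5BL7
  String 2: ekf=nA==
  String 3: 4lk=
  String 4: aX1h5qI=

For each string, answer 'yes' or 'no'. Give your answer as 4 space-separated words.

String 1: '5BL7' → valid
String 2: 'ekf=nA==' → invalid (bad char(s): ['=']; '=' in middle)
String 3: '4lk=' → valid
String 4: 'aX1h5qI=' → valid

Answer: yes no yes yes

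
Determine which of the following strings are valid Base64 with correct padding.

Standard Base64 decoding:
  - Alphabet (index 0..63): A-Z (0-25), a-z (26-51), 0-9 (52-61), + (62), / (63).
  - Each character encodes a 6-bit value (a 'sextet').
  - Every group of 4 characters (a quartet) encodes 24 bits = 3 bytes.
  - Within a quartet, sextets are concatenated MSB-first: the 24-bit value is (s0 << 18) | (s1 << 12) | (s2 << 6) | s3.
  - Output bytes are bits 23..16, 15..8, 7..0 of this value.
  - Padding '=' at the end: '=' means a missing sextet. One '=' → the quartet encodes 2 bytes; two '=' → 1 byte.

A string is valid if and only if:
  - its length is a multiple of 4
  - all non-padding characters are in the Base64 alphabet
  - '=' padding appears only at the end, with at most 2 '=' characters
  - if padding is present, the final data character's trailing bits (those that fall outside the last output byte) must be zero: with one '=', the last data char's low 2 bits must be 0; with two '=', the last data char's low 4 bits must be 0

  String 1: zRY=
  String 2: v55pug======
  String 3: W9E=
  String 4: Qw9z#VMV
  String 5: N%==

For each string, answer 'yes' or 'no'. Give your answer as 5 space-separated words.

String 1: 'zRY=' → valid
String 2: 'v55pug======' → invalid (6 pad chars (max 2))
String 3: 'W9E=' → valid
String 4: 'Qw9z#VMV' → invalid (bad char(s): ['#'])
String 5: 'N%==' → invalid (bad char(s): ['%'])

Answer: yes no yes no no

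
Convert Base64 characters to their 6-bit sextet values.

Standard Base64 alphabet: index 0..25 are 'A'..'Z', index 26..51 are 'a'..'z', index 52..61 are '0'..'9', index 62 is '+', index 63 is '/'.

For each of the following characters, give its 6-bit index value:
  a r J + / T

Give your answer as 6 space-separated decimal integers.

Answer: 26 43 9 62 63 19

Derivation:
'a': a..z range, 26 + ord('a') − ord('a') = 26
'r': a..z range, 26 + ord('r') − ord('a') = 43
'J': A..Z range, ord('J') − ord('A') = 9
'+': index 62
'/': index 63
'T': A..Z range, ord('T') − ord('A') = 19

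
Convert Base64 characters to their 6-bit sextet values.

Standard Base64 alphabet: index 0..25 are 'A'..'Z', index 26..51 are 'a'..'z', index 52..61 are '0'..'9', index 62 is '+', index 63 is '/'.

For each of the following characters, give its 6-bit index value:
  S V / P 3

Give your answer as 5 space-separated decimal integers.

Answer: 18 21 63 15 55

Derivation:
'S': A..Z range, ord('S') − ord('A') = 18
'V': A..Z range, ord('V') − ord('A') = 21
'/': index 63
'P': A..Z range, ord('P') − ord('A') = 15
'3': 0..9 range, 52 + ord('3') − ord('0') = 55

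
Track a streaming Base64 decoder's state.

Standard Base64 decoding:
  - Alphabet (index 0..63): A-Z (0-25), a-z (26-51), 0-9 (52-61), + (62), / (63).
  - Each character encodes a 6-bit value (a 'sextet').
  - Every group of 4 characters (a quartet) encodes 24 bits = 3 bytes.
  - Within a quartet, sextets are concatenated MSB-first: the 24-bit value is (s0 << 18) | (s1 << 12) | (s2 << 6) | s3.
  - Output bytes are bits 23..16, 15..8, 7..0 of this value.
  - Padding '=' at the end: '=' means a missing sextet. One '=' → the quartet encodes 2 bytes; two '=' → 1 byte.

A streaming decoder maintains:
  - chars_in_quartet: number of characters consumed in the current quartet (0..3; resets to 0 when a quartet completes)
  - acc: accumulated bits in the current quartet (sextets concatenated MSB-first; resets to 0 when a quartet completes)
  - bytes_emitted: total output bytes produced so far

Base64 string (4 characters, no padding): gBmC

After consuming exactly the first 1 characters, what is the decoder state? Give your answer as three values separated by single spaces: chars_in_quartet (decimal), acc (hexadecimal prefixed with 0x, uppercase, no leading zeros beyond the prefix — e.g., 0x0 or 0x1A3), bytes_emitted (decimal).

Answer: 1 0x20 0

Derivation:
After char 0 ('g'=32): chars_in_quartet=1 acc=0x20 bytes_emitted=0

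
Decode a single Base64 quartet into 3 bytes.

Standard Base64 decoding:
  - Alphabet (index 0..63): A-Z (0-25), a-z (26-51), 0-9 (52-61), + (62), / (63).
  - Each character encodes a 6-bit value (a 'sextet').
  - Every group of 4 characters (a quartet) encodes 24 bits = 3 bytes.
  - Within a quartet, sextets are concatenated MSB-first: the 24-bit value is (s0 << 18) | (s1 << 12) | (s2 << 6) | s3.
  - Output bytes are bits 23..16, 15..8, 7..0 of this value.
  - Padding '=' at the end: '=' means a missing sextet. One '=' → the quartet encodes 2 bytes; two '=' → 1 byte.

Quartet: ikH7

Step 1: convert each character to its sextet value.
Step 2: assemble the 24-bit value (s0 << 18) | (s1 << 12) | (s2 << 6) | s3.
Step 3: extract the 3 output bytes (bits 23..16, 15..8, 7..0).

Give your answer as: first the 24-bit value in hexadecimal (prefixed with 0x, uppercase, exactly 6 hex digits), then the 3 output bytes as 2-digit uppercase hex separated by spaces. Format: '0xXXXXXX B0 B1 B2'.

Answer: 0x8A41FB 8A 41 FB

Derivation:
Sextets: i=34, k=36, H=7, 7=59
24-bit: (34<<18) | (36<<12) | (7<<6) | 59
      = 0x880000 | 0x024000 | 0x0001C0 | 0x00003B
      = 0x8A41FB
Bytes: (v>>16)&0xFF=8A, (v>>8)&0xFF=41, v&0xFF=FB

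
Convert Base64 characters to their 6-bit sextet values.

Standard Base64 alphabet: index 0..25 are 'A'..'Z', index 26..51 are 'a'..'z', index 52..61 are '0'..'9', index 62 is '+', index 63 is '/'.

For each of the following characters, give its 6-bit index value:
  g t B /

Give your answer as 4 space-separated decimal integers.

'g': a..z range, 26 + ord('g') − ord('a') = 32
't': a..z range, 26 + ord('t') − ord('a') = 45
'B': A..Z range, ord('B') − ord('A') = 1
'/': index 63

Answer: 32 45 1 63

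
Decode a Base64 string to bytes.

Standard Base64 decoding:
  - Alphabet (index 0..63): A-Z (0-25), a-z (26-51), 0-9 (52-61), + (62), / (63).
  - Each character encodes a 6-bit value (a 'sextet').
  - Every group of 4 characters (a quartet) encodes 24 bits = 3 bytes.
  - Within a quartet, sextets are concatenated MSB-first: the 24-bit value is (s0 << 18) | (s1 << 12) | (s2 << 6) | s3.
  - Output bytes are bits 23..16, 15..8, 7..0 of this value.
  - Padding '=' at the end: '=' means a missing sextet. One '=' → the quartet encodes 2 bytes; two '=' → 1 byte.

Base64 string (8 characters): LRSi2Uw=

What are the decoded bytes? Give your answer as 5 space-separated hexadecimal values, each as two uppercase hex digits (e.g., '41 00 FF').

After char 0 ('L'=11): chars_in_quartet=1 acc=0xB bytes_emitted=0
After char 1 ('R'=17): chars_in_quartet=2 acc=0x2D1 bytes_emitted=0
After char 2 ('S'=18): chars_in_quartet=3 acc=0xB452 bytes_emitted=0
After char 3 ('i'=34): chars_in_quartet=4 acc=0x2D14A2 -> emit 2D 14 A2, reset; bytes_emitted=3
After char 4 ('2'=54): chars_in_quartet=1 acc=0x36 bytes_emitted=3
After char 5 ('U'=20): chars_in_quartet=2 acc=0xD94 bytes_emitted=3
After char 6 ('w'=48): chars_in_quartet=3 acc=0x36530 bytes_emitted=3
Padding '=': partial quartet acc=0x36530 -> emit D9 4C; bytes_emitted=5

Answer: 2D 14 A2 D9 4C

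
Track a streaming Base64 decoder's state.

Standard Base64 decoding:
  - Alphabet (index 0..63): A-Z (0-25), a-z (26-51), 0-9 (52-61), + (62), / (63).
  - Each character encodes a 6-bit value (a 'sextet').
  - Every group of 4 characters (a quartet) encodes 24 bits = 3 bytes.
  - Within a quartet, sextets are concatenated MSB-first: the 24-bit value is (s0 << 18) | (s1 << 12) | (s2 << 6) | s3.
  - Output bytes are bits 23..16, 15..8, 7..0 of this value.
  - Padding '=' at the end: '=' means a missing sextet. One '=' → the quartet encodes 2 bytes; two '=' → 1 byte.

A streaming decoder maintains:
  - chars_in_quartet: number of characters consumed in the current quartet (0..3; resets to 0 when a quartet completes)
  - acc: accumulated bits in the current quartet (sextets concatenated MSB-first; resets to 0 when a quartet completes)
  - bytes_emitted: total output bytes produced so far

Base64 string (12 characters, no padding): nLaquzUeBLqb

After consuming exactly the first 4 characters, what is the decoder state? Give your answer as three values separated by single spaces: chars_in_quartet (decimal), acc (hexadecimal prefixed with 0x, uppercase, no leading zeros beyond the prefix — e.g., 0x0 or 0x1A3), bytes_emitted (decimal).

Answer: 0 0x0 3

Derivation:
After char 0 ('n'=39): chars_in_quartet=1 acc=0x27 bytes_emitted=0
After char 1 ('L'=11): chars_in_quartet=2 acc=0x9CB bytes_emitted=0
After char 2 ('a'=26): chars_in_quartet=3 acc=0x272DA bytes_emitted=0
After char 3 ('q'=42): chars_in_quartet=4 acc=0x9CB6AA -> emit 9C B6 AA, reset; bytes_emitted=3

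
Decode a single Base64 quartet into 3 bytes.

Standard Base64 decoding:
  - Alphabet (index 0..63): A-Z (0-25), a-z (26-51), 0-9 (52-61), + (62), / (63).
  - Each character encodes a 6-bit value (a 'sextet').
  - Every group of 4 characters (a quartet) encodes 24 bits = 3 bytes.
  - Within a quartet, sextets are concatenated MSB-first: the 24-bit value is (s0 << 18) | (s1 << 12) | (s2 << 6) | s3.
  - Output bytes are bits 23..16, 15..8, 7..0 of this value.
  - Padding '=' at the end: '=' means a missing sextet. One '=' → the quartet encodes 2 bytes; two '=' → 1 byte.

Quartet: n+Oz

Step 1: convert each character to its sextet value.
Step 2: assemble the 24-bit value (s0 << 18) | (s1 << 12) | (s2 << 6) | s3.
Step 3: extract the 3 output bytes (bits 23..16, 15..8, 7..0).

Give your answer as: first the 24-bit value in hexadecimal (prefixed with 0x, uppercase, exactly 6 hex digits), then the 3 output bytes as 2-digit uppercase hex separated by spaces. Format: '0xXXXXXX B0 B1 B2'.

Sextets: n=39, +=62, O=14, z=51
24-bit: (39<<18) | (62<<12) | (14<<6) | 51
      = 0x9C0000 | 0x03E000 | 0x000380 | 0x000033
      = 0x9FE3B3
Bytes: (v>>16)&0xFF=9F, (v>>8)&0xFF=E3, v&0xFF=B3

Answer: 0x9FE3B3 9F E3 B3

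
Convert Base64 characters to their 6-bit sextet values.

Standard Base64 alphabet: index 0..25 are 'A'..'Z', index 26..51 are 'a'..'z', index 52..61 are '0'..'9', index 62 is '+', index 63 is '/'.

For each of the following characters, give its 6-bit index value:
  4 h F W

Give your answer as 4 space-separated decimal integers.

Answer: 56 33 5 22

Derivation:
'4': 0..9 range, 52 + ord('4') − ord('0') = 56
'h': a..z range, 26 + ord('h') − ord('a') = 33
'F': A..Z range, ord('F') − ord('A') = 5
'W': A..Z range, ord('W') − ord('A') = 22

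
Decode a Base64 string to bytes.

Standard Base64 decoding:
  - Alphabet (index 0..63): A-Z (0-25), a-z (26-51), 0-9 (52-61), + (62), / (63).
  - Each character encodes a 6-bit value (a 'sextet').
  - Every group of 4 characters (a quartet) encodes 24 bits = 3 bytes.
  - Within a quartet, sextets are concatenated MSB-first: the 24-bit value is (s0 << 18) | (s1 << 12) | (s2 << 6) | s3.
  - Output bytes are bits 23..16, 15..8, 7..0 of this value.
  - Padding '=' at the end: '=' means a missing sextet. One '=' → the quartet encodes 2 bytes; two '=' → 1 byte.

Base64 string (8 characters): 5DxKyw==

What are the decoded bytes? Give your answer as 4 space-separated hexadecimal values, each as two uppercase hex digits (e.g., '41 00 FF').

Answer: E4 3C 4A CB

Derivation:
After char 0 ('5'=57): chars_in_quartet=1 acc=0x39 bytes_emitted=0
After char 1 ('D'=3): chars_in_quartet=2 acc=0xE43 bytes_emitted=0
After char 2 ('x'=49): chars_in_quartet=3 acc=0x390F1 bytes_emitted=0
After char 3 ('K'=10): chars_in_quartet=4 acc=0xE43C4A -> emit E4 3C 4A, reset; bytes_emitted=3
After char 4 ('y'=50): chars_in_quartet=1 acc=0x32 bytes_emitted=3
After char 5 ('w'=48): chars_in_quartet=2 acc=0xCB0 bytes_emitted=3
Padding '==': partial quartet acc=0xCB0 -> emit CB; bytes_emitted=4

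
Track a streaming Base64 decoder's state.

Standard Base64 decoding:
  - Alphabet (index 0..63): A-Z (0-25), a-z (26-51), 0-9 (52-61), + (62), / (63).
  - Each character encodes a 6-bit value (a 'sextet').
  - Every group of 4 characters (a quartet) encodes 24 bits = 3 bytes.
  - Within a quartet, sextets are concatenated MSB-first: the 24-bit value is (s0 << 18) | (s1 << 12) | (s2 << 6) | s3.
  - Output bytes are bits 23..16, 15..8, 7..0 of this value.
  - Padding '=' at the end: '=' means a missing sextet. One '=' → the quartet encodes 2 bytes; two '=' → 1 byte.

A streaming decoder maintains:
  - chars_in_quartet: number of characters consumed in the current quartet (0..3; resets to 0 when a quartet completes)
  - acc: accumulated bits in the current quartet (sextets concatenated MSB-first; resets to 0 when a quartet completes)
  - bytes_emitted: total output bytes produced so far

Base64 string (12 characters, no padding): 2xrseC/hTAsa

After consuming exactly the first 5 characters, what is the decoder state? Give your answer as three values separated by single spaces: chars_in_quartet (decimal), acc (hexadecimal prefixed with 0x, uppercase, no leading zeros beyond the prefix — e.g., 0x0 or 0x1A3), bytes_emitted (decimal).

Answer: 1 0x1E 3

Derivation:
After char 0 ('2'=54): chars_in_quartet=1 acc=0x36 bytes_emitted=0
After char 1 ('x'=49): chars_in_quartet=2 acc=0xDB1 bytes_emitted=0
After char 2 ('r'=43): chars_in_quartet=3 acc=0x36C6B bytes_emitted=0
After char 3 ('s'=44): chars_in_quartet=4 acc=0xDB1AEC -> emit DB 1A EC, reset; bytes_emitted=3
After char 4 ('e'=30): chars_in_quartet=1 acc=0x1E bytes_emitted=3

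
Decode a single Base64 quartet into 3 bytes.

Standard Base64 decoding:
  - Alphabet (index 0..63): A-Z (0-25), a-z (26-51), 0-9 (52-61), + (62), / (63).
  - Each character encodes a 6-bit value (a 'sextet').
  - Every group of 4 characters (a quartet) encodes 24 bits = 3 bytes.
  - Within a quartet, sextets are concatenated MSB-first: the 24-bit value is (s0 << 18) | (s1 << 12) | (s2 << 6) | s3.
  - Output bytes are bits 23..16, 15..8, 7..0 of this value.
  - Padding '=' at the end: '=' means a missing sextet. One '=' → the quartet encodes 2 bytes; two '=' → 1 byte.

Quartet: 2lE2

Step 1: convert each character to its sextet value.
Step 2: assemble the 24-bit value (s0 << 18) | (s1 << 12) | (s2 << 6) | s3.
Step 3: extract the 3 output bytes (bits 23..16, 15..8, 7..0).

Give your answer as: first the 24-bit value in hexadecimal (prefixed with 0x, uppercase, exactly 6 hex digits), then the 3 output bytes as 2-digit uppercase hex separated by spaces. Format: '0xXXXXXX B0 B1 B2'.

Answer: 0xDA5136 DA 51 36

Derivation:
Sextets: 2=54, l=37, E=4, 2=54
24-bit: (54<<18) | (37<<12) | (4<<6) | 54
      = 0xD80000 | 0x025000 | 0x000100 | 0x000036
      = 0xDA5136
Bytes: (v>>16)&0xFF=DA, (v>>8)&0xFF=51, v&0xFF=36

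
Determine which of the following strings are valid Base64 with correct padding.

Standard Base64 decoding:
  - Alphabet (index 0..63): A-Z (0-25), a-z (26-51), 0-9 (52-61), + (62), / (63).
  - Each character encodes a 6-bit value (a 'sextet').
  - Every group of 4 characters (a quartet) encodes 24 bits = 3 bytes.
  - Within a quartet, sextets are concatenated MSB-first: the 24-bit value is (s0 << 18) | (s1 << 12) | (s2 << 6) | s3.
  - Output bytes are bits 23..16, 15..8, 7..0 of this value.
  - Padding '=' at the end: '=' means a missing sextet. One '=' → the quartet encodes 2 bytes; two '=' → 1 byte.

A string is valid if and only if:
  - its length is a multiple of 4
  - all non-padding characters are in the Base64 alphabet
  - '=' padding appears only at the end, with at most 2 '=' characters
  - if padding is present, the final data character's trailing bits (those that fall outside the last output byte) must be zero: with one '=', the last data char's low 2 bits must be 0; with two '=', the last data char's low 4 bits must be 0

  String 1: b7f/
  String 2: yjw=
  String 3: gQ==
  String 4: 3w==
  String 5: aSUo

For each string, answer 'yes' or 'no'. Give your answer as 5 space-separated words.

String 1: 'b7f/' → valid
String 2: 'yjw=' → valid
String 3: 'gQ==' → valid
String 4: '3w==' → valid
String 5: 'aSUo' → valid

Answer: yes yes yes yes yes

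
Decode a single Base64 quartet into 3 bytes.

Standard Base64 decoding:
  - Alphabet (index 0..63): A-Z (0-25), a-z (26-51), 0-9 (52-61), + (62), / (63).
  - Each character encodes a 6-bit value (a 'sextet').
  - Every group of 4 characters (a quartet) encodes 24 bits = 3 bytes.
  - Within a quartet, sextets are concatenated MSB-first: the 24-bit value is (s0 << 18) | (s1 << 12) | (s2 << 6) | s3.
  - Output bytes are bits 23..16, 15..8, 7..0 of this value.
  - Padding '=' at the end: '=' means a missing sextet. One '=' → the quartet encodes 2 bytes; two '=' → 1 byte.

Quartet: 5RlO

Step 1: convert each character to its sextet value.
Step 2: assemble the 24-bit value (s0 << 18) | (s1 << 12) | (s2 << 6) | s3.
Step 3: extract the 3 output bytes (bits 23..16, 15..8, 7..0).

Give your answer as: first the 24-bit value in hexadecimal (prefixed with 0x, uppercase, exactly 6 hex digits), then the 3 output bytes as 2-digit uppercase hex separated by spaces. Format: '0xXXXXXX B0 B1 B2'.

Answer: 0xE5194E E5 19 4E

Derivation:
Sextets: 5=57, R=17, l=37, O=14
24-bit: (57<<18) | (17<<12) | (37<<6) | 14
      = 0xE40000 | 0x011000 | 0x000940 | 0x00000E
      = 0xE5194E
Bytes: (v>>16)&0xFF=E5, (v>>8)&0xFF=19, v&0xFF=4E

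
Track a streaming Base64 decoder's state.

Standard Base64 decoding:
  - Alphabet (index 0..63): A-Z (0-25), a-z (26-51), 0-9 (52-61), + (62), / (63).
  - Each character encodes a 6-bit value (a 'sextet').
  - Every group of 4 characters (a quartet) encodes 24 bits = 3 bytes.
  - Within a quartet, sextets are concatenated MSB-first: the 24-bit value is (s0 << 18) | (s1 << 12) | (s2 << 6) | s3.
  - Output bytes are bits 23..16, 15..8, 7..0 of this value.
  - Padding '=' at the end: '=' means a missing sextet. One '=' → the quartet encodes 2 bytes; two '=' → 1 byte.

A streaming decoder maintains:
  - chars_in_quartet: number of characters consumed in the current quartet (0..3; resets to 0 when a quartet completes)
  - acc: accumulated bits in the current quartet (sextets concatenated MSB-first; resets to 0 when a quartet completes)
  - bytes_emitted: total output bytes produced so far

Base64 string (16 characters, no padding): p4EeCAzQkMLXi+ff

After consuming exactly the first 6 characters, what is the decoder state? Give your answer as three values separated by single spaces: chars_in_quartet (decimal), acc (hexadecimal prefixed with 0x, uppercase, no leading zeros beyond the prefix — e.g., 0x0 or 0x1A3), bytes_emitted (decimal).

Answer: 2 0x80 3

Derivation:
After char 0 ('p'=41): chars_in_quartet=1 acc=0x29 bytes_emitted=0
After char 1 ('4'=56): chars_in_quartet=2 acc=0xA78 bytes_emitted=0
After char 2 ('E'=4): chars_in_quartet=3 acc=0x29E04 bytes_emitted=0
After char 3 ('e'=30): chars_in_quartet=4 acc=0xA7811E -> emit A7 81 1E, reset; bytes_emitted=3
After char 4 ('C'=2): chars_in_quartet=1 acc=0x2 bytes_emitted=3
After char 5 ('A'=0): chars_in_quartet=2 acc=0x80 bytes_emitted=3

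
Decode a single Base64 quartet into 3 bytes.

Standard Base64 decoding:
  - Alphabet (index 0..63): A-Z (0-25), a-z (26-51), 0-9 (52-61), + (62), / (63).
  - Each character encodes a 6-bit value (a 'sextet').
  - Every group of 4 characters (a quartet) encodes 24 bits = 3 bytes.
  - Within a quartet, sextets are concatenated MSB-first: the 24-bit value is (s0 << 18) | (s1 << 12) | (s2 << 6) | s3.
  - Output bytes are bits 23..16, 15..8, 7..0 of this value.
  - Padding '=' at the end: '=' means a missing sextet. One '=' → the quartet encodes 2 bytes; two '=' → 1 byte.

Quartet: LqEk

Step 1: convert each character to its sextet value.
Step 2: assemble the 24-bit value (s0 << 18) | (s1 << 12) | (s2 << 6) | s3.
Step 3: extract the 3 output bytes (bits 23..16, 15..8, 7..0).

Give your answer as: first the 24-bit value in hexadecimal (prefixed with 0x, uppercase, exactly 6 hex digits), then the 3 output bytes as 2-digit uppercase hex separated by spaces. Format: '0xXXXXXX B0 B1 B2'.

Answer: 0x2EA124 2E A1 24

Derivation:
Sextets: L=11, q=42, E=4, k=36
24-bit: (11<<18) | (42<<12) | (4<<6) | 36
      = 0x2C0000 | 0x02A000 | 0x000100 | 0x000024
      = 0x2EA124
Bytes: (v>>16)&0xFF=2E, (v>>8)&0xFF=A1, v&0xFF=24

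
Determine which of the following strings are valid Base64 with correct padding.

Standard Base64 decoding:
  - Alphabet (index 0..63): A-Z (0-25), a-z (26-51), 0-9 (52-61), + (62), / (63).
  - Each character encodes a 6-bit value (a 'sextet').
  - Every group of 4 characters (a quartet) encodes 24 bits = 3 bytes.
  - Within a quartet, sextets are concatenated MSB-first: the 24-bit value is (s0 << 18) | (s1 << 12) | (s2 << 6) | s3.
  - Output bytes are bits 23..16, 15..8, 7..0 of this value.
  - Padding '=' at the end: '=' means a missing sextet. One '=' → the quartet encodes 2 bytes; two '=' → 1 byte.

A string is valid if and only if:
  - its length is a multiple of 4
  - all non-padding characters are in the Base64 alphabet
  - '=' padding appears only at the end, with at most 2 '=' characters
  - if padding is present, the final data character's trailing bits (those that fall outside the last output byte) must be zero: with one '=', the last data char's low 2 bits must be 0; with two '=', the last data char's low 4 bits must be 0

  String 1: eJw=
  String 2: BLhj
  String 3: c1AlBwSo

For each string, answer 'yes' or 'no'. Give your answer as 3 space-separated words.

Answer: yes yes yes

Derivation:
String 1: 'eJw=' → valid
String 2: 'BLhj' → valid
String 3: 'c1AlBwSo' → valid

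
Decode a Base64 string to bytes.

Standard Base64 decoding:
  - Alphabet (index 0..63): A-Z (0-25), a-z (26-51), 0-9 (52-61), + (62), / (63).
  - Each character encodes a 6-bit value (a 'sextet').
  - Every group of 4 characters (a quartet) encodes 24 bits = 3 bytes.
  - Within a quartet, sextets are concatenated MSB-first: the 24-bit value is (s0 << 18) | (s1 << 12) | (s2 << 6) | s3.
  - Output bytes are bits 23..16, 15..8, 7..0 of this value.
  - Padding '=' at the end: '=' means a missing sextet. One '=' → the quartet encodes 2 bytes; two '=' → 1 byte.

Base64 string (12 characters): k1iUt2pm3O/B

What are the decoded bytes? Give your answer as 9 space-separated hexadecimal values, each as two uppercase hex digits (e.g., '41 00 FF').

Answer: 93 58 94 B7 6A 66 DC EF C1

Derivation:
After char 0 ('k'=36): chars_in_quartet=1 acc=0x24 bytes_emitted=0
After char 1 ('1'=53): chars_in_quartet=2 acc=0x935 bytes_emitted=0
After char 2 ('i'=34): chars_in_quartet=3 acc=0x24D62 bytes_emitted=0
After char 3 ('U'=20): chars_in_quartet=4 acc=0x935894 -> emit 93 58 94, reset; bytes_emitted=3
After char 4 ('t'=45): chars_in_quartet=1 acc=0x2D bytes_emitted=3
After char 5 ('2'=54): chars_in_quartet=2 acc=0xB76 bytes_emitted=3
After char 6 ('p'=41): chars_in_quartet=3 acc=0x2DDA9 bytes_emitted=3
After char 7 ('m'=38): chars_in_quartet=4 acc=0xB76A66 -> emit B7 6A 66, reset; bytes_emitted=6
After char 8 ('3'=55): chars_in_quartet=1 acc=0x37 bytes_emitted=6
After char 9 ('O'=14): chars_in_quartet=2 acc=0xDCE bytes_emitted=6
After char 10 ('/'=63): chars_in_quartet=3 acc=0x373BF bytes_emitted=6
After char 11 ('B'=1): chars_in_quartet=4 acc=0xDCEFC1 -> emit DC EF C1, reset; bytes_emitted=9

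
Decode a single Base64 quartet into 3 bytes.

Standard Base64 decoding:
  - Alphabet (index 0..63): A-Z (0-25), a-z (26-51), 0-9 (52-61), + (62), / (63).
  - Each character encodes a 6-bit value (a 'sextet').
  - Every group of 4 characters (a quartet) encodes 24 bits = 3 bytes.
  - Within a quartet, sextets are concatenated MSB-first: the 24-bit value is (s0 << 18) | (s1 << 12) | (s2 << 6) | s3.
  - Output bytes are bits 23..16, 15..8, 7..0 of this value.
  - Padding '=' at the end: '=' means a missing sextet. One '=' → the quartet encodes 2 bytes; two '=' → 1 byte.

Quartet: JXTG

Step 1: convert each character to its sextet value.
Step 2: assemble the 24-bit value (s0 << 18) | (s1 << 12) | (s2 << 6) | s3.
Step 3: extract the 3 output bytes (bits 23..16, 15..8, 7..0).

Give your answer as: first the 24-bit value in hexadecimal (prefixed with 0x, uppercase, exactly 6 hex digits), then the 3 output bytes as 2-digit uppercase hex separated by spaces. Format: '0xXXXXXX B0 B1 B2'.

Sextets: J=9, X=23, T=19, G=6
24-bit: (9<<18) | (23<<12) | (19<<6) | 6
      = 0x240000 | 0x017000 | 0x0004C0 | 0x000006
      = 0x2574C6
Bytes: (v>>16)&0xFF=25, (v>>8)&0xFF=74, v&0xFF=C6

Answer: 0x2574C6 25 74 C6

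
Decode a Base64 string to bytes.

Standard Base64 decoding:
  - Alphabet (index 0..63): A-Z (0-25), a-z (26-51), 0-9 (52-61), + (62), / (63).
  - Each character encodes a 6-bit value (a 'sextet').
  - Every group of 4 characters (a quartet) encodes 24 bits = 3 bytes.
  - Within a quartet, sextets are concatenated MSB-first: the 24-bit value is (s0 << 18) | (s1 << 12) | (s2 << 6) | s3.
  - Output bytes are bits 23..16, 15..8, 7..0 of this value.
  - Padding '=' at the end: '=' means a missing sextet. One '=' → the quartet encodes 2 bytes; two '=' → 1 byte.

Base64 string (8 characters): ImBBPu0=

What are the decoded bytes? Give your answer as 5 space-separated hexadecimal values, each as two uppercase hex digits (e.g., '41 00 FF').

After char 0 ('I'=8): chars_in_quartet=1 acc=0x8 bytes_emitted=0
After char 1 ('m'=38): chars_in_quartet=2 acc=0x226 bytes_emitted=0
After char 2 ('B'=1): chars_in_quartet=3 acc=0x8981 bytes_emitted=0
After char 3 ('B'=1): chars_in_quartet=4 acc=0x226041 -> emit 22 60 41, reset; bytes_emitted=3
After char 4 ('P'=15): chars_in_quartet=1 acc=0xF bytes_emitted=3
After char 5 ('u'=46): chars_in_quartet=2 acc=0x3EE bytes_emitted=3
After char 6 ('0'=52): chars_in_quartet=3 acc=0xFBB4 bytes_emitted=3
Padding '=': partial quartet acc=0xFBB4 -> emit 3E ED; bytes_emitted=5

Answer: 22 60 41 3E ED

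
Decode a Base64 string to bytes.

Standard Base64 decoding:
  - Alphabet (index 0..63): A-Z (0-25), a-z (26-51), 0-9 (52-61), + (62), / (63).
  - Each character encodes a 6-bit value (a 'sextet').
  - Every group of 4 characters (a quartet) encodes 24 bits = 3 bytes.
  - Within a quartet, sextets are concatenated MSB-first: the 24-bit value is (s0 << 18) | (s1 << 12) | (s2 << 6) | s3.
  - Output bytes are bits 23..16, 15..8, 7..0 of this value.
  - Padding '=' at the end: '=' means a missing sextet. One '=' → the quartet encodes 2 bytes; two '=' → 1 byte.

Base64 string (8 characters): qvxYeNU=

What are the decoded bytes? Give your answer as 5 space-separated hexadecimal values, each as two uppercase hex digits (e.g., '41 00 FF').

After char 0 ('q'=42): chars_in_quartet=1 acc=0x2A bytes_emitted=0
After char 1 ('v'=47): chars_in_quartet=2 acc=0xAAF bytes_emitted=0
After char 2 ('x'=49): chars_in_quartet=3 acc=0x2ABF1 bytes_emitted=0
After char 3 ('Y'=24): chars_in_quartet=4 acc=0xAAFC58 -> emit AA FC 58, reset; bytes_emitted=3
After char 4 ('e'=30): chars_in_quartet=1 acc=0x1E bytes_emitted=3
After char 5 ('N'=13): chars_in_quartet=2 acc=0x78D bytes_emitted=3
After char 6 ('U'=20): chars_in_quartet=3 acc=0x1E354 bytes_emitted=3
Padding '=': partial quartet acc=0x1E354 -> emit 78 D5; bytes_emitted=5

Answer: AA FC 58 78 D5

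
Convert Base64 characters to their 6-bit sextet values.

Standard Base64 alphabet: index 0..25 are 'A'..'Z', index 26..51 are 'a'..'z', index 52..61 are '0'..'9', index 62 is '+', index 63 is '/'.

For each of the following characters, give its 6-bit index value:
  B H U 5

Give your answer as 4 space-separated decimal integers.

'B': A..Z range, ord('B') − ord('A') = 1
'H': A..Z range, ord('H') − ord('A') = 7
'U': A..Z range, ord('U') − ord('A') = 20
'5': 0..9 range, 52 + ord('5') − ord('0') = 57

Answer: 1 7 20 57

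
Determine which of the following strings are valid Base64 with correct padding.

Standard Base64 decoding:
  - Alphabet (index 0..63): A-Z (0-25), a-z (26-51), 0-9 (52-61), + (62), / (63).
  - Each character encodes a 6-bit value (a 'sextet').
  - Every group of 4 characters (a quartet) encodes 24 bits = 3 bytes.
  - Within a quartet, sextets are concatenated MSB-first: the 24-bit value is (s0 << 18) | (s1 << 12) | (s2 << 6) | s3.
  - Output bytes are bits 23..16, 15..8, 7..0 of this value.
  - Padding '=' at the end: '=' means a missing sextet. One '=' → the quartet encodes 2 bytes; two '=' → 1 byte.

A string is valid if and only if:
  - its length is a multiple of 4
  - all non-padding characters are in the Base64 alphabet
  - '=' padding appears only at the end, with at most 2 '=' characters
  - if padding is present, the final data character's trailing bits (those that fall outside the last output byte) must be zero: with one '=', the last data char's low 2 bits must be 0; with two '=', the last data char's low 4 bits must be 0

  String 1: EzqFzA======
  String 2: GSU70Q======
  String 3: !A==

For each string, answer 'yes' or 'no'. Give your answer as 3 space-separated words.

Answer: no no no

Derivation:
String 1: 'EzqFzA======' → invalid (6 pad chars (max 2))
String 2: 'GSU70Q======' → invalid (6 pad chars (max 2))
String 3: '!A==' → invalid (bad char(s): ['!'])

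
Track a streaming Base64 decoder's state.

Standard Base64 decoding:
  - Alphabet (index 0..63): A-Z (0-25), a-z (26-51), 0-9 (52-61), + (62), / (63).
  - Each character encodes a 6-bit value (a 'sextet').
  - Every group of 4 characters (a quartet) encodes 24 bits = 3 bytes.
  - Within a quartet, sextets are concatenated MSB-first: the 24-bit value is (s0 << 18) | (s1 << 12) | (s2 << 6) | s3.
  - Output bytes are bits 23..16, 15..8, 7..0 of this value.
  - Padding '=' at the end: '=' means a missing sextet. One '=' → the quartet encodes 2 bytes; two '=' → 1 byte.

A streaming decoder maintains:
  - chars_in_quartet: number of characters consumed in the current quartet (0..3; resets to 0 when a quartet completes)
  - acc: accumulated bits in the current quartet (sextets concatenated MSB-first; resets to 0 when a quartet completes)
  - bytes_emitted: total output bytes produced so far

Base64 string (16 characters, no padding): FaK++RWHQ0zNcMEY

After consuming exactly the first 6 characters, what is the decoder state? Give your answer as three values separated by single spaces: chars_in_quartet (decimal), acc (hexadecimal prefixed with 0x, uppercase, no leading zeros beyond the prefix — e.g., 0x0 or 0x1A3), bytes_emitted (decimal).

Answer: 2 0xF91 3

Derivation:
After char 0 ('F'=5): chars_in_quartet=1 acc=0x5 bytes_emitted=0
After char 1 ('a'=26): chars_in_quartet=2 acc=0x15A bytes_emitted=0
After char 2 ('K'=10): chars_in_quartet=3 acc=0x568A bytes_emitted=0
After char 3 ('+'=62): chars_in_quartet=4 acc=0x15A2BE -> emit 15 A2 BE, reset; bytes_emitted=3
After char 4 ('+'=62): chars_in_quartet=1 acc=0x3E bytes_emitted=3
After char 5 ('R'=17): chars_in_quartet=2 acc=0xF91 bytes_emitted=3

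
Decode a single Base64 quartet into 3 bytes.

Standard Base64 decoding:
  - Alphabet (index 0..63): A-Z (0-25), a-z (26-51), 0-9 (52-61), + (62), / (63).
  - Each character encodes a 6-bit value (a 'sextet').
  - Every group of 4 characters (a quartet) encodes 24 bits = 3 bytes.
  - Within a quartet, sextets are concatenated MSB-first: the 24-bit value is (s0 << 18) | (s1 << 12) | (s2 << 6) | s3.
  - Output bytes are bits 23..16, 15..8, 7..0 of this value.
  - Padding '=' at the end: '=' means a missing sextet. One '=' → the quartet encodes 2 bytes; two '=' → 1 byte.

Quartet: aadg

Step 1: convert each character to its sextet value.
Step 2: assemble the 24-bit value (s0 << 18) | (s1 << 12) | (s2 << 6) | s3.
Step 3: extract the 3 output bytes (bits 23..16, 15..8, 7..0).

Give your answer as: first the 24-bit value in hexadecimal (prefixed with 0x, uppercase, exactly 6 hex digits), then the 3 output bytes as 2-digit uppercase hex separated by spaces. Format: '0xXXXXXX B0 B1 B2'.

Answer: 0x69A760 69 A7 60

Derivation:
Sextets: a=26, a=26, d=29, g=32
24-bit: (26<<18) | (26<<12) | (29<<6) | 32
      = 0x680000 | 0x01A000 | 0x000740 | 0x000020
      = 0x69A760
Bytes: (v>>16)&0xFF=69, (v>>8)&0xFF=A7, v&0xFF=60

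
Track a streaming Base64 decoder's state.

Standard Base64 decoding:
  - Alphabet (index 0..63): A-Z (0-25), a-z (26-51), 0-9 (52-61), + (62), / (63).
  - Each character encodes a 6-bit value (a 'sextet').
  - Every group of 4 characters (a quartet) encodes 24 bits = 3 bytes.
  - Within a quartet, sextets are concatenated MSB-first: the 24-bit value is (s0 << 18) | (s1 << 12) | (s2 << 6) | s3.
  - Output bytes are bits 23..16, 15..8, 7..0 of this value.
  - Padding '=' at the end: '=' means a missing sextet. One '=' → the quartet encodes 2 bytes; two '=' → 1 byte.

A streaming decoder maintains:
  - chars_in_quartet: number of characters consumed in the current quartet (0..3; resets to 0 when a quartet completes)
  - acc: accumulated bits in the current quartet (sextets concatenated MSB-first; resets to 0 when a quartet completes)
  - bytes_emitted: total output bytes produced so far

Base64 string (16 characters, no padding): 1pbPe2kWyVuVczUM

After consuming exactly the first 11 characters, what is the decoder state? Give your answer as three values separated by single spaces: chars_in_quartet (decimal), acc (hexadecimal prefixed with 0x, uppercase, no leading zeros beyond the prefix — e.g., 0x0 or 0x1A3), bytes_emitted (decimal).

After char 0 ('1'=53): chars_in_quartet=1 acc=0x35 bytes_emitted=0
After char 1 ('p'=41): chars_in_quartet=2 acc=0xD69 bytes_emitted=0
After char 2 ('b'=27): chars_in_quartet=3 acc=0x35A5B bytes_emitted=0
After char 3 ('P'=15): chars_in_quartet=4 acc=0xD696CF -> emit D6 96 CF, reset; bytes_emitted=3
After char 4 ('e'=30): chars_in_quartet=1 acc=0x1E bytes_emitted=3
After char 5 ('2'=54): chars_in_quartet=2 acc=0x7B6 bytes_emitted=3
After char 6 ('k'=36): chars_in_quartet=3 acc=0x1EDA4 bytes_emitted=3
After char 7 ('W'=22): chars_in_quartet=4 acc=0x7B6916 -> emit 7B 69 16, reset; bytes_emitted=6
After char 8 ('y'=50): chars_in_quartet=1 acc=0x32 bytes_emitted=6
After char 9 ('V'=21): chars_in_quartet=2 acc=0xC95 bytes_emitted=6
After char 10 ('u'=46): chars_in_quartet=3 acc=0x3256E bytes_emitted=6

Answer: 3 0x3256E 6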